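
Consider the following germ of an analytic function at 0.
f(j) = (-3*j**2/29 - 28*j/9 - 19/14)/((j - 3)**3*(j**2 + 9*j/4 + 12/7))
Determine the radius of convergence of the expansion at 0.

The radius of convergence is (2/7)*sqrt(21).

Denominator factor (j**2 + 9*j/4 + 12/7): discriminant -201/112, complex-conjugate roots (-9/8) + ((1/56)*sqrt(1407))*i and (-9/8) - ((1/56)*sqrt(1407))*i; poles of order 1, moduli (2/7)*sqrt(21) and (2/7)*sqrt(21).
Denominator factor (j - 3)^3: pole of order 3 at 3, modulus 3.
The radius of convergence is the smallest modulus among the singular points: (2/7)*sqrt(21).


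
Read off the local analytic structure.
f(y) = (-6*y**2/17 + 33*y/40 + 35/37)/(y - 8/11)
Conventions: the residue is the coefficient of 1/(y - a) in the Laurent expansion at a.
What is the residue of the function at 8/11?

At the order-1 pole 8/11 set g(y) = (y - (8/11))*f(y) = -6*y**2/17 + 33*y/40 + 35/37.
Simple pole: residue = g(a) at a = 8/11, which is 517262/380545.

The residue is 517262/380545.


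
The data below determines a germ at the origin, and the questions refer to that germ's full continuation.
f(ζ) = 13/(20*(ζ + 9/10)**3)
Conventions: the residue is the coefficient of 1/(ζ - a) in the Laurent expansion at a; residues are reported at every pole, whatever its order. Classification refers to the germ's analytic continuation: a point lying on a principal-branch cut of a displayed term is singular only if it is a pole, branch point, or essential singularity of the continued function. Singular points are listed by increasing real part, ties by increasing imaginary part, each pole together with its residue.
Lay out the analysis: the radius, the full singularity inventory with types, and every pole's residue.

Denominator factor (ζ + 9/10)^3: pole of order 3 at -9/10, modulus 9/10.
The radius of convergence is the smallest modulus among the singular points: 9/10.
At the order-3 pole -9/10 set g(ζ) = (ζ - (-9/10))^3*f(ζ) = 13/20.
Order-3 pole: residue = g''(a)/2; g''(-9/10) = 0, so the residue is 0.

Radius of convergence at 0: 9/10.
At -9/10: a pole of order 3; residue 0.


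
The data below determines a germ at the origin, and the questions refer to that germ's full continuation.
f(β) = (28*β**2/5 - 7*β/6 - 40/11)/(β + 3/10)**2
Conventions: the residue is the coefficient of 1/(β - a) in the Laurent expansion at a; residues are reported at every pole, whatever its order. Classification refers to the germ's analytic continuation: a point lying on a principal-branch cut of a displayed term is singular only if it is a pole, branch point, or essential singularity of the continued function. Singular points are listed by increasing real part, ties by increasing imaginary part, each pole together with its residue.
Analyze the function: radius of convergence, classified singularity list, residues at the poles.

Radius of convergence at 0: 3/10.
At -3/10: a pole of order 2; residue -679/150.

Denominator factor (β + 3/10)^2: pole of order 2 at -3/10, modulus 3/10.
The radius of convergence is the smallest modulus among the singular points: 3/10.
At the order-2 pole -3/10 set g(β) = (β - (-3/10))^2*f(β) = 28*β**2/5 - 7*β/6 - 40/11.
Order-2 pole: residue = g'(a); g'(-3/10) = -679/150, so the residue is -679/150.


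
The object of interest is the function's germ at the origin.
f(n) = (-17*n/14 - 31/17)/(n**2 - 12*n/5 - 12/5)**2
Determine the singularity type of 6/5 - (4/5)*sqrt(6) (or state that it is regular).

The denominator factor n**2 - 12*n/5 - 12/5 vanishes at 6/5 - (4/5)*sqrt(6) and appears to the power 2; the numerator there equals -1952/595 + (34/35)*sqrt(6), nonzero, and no other factor vanishes.
Hence a pole whose order is the multiplicity, 2.

The point is a pole of order 2.


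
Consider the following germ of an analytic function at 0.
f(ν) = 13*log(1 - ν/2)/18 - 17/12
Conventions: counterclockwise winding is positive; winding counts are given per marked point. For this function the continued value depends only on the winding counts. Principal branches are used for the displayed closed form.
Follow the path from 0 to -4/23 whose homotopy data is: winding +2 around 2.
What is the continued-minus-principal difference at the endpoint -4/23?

Continued minus principal equals (26/9)*pi*i.

The rational part is single-valued and drops out of the difference; each branch term changes only by its own monodromy.
(13/18)*log(1 - ν/(2)): each positive loop around 2 adds 2*pi*i to the log, so winding +2 contributes (13/18)*(2)*2*pi*i = (26/9)*pi*i.
Summing the contributions at ν = -4/23 gives (26/9)*pi*i.


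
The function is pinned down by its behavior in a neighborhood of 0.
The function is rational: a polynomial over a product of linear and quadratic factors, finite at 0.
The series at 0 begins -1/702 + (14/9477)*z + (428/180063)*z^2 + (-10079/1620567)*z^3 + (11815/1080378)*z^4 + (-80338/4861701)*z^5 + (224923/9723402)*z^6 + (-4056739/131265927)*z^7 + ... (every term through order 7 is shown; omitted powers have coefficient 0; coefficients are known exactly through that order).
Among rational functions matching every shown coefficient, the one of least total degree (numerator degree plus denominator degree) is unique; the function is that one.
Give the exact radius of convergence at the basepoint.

The radius of convergence is -9/2 + (3/2)*sqrt(13).

No rational of total degree below 6 reproduces all 8 coefficients; solving the [2/4] Pade equations on them gives f(z) = (13*z**2/38 - z/9 - 3/26)/(z**2 - 9*z - 9)**2, whose expansion matches every shown term.
Denominator factor (z**2 - 9*z - 9)^2: discriminant 117, real irrational roots 9/2 + (3/2)*sqrt(13) and 9/2 - (3/2)*sqrt(13); poles of order 2, moduli 9/2 + (3/2)*sqrt(13) and -9/2 + (3/2)*sqrt(13).
The radius of convergence is the smallest modulus among the singular points: -9/2 + (3/2)*sqrt(13).


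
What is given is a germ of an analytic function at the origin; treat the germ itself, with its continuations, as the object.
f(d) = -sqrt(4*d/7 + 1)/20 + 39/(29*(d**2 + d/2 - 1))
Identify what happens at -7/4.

The term (-1/20)*sqrt(1 - d/(-7/4)) has argument 1 - -7/4/(-7/4) = 0 at -7/4: a square-root (algebraic, two-sheeted) branch point; the remaining terms are analytic or single-valued there.

The point is an algebraic (square-root) branch point.


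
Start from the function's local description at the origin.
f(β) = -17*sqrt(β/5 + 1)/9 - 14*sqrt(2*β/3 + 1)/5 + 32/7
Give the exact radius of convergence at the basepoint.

The radius of convergence is 3/2.

Branch term (-17/9)*sqrt(1 - β/(-5)): its argument vanishes at β = -5, a square-root branch point, modulus 5.
Branch term (-14/5)*sqrt(1 - β/(-3/2)): its argument vanishes at β = -3/2, a square-root branch point, modulus 3/2.
The radius of convergence is the smallest modulus among the singular points: 3/2.


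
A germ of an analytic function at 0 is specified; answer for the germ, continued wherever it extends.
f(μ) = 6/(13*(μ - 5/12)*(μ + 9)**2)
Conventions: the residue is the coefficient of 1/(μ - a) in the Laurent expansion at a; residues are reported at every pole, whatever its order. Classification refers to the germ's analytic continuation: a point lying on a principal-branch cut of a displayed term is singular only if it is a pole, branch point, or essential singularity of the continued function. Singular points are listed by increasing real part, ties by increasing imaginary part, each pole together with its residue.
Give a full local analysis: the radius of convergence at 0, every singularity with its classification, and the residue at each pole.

Denominator factor (μ - 5/12): pole of order 1 at 5/12, modulus 5/12.
Denominator factor (μ + 9)^2: pole of order 2 at -9, modulus 9.
The radius of convergence is the smallest modulus among the singular points: 5/12.
At the order-2 pole -9 set g(μ) = (μ - (-9))^2*f(μ) = 6/(13*(μ - 5/12)).
Order-2 pole: residue = g'(a); g'(-9) = -864/165997, so the residue is -864/165997.
At the order-1 pole 5/12 set g(μ) = (μ - (5/12))*f(μ) = 6/(13*(μ + 9)**2).
Simple pole: residue = g(a) at a = 5/12, which is 864/165997.
List the singular points by increasing real part (a conjugate pair: the negative imaginary part first).

Radius of convergence at 0: 5/12.
At -9: a pole of order 2; residue -864/165997.
At 5/12: a pole of order 1; residue 864/165997.


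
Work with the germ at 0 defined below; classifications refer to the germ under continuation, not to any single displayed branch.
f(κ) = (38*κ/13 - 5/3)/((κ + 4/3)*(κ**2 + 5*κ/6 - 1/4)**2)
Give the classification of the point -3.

The point is a regular point.

Denominator factors: κ + 4/3 = -5/3 at κ = -3; κ**2 + 5*κ/6 - 1/4 = 25/4 at κ = -3 — none vanishes.
So the germ continues analytically to -3.


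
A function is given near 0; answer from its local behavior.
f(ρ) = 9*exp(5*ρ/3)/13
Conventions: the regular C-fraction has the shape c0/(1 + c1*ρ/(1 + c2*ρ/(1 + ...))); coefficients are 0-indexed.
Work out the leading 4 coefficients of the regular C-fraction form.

Taylor coefficients (expand at 0): a_0 = 9/13, a_1 = 15/13, a_2 = 25/26, a_3 = 125/234.
c0 = a_0 = 9/13. Peel one level at a time: if S = 1 + c*ρ/S' with S'(0) = 1, then c is the ρ-coefficient of S and S' = c*ρ/(S - 1).
S_1 = c0/f = 1 + (-5/3)*ρ + (25/18)*ρ^2 + ...; c1 = -5/3.
S_2 = c1*ρ/(S_1 - 1) = 1 + (5/6)*ρ + (25/108)*ρ^2 + ...; c2 = 5/6.
S_3 = c2*ρ/(S_2 - 1) = 1 + (-5/18)*ρ + ...; c3 = -5/18.

The regular C-fraction coefficients are [9/13, -5/3, 5/6, -5/18].


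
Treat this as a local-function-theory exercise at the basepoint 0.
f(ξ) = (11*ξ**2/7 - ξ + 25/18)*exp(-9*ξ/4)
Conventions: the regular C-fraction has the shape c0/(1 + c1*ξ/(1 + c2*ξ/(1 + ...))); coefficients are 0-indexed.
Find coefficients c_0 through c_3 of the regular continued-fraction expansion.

The regular C-fraction coefficients are [25/18, 297/100, -55039/46200, 89963875/101712072].

Taylor coefficients (expand at 0): a_0 = 25/18, a_1 = -33/8, a_2 = 3287/448, a_3 = -15597/1792.
c0 = a_0 = 25/18. Peel one level at a time: if S = 1 + c*ξ/S' with S'(0) = 1, then c is the ξ-coefficient of S and S' = c*ξ/(S - 1).
S_1 = c0/f = 1 + (297/100)*ξ + (495351/140000)*ξ^2 + ...; c1 = 297/100.
S_2 = c1*ξ/(S_1 - 1) = 1 + (-55039/46200)*ξ + (3598555/3415104)*ξ^2 + ...; c2 = -55039/46200.
S_3 = c2*ξ/(S_2 - 1) = 1 + (89963875/101712072)*ξ + ...; c3 = 89963875/101712072.


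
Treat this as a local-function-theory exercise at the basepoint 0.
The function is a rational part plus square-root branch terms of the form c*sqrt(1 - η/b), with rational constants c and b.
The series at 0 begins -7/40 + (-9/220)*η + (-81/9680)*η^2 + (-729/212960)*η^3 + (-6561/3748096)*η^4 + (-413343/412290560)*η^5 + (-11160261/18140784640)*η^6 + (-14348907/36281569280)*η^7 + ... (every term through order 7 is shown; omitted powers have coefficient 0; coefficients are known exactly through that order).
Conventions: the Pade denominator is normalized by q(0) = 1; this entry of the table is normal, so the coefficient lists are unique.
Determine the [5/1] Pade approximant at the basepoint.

Taylor coefficients needed (read off): a_0 = -7/40, a_1 = -9/220, a_2 = -81/9680, a_3 = -729/212960, a_4 = -6561/3748096, a_5 = -413343/412290560, a_6 = -11160261/18140784640.
Write the denominator as Q(η) = 1 + q1*η. Requiring Q*f - P = O(η^7) with deg P <= 5 kills the coefficients of η^6..η^6 in Q*f:
  η^6: a_6 + q1*a_5 = 0, i.e. -11160261/18140784640 + (-413343/412290560)*q1 = 0.
Solving this linear system: q1 = -27/44.
The numerator is Q*f truncated at degree 5: P0 = a_0 = -7/40; P1 = a_1 + q1*a_0 = 117/1760; P2 = a_2 + q1*a_1 = 81/4840; P3 = a_3 + q1*a_2 = 729/425920; P4 = a_4 + q1*a_3 = 6561/18740480; P5 = a_5 + q1*a_4 = 59049/824581120.

The Pade approximant has numerator coefficients [-7/40, 117/1760, 81/4840, 729/425920, 6561/18740480, 59049/824581120]; denominator coefficients [1, -27/44].


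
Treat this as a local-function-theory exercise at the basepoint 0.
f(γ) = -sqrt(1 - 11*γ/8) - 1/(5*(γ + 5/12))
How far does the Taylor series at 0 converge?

Denominator factor (γ + 5/12): pole of order 1 at -5/12, modulus 5/12.
Branch term (-1)*sqrt(1 - γ/(8/11)): its argument vanishes at γ = 8/11, a square-root branch point, modulus 8/11.
The radius of convergence is the smallest modulus among the singular points: 5/12.

The radius of convergence is 5/12.


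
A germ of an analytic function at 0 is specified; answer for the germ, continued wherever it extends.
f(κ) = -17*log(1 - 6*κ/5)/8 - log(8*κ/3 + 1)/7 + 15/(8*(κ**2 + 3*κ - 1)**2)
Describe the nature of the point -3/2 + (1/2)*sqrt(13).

The point is a pole of order 2.

The denominator factor κ**2 + 3*κ - 1 vanishes at -3/2 + (1/2)*sqrt(13) and appears to the power 2; the numerator there equals 15/8, nonzero, and no other factor vanishes.
The branch terms are analytic at this point.
Hence a pole whose order is the multiplicity, 2.


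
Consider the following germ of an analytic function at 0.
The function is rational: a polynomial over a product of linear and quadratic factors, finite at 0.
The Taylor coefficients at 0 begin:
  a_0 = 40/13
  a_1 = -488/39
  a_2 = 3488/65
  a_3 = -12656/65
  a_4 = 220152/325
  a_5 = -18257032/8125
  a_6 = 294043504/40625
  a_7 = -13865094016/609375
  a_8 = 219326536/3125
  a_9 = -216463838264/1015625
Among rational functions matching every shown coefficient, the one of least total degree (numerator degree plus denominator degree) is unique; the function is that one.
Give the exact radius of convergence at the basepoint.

No rational of total degree below 8 reproduces all 10 coefficients; solving the [2/6] Pade equations on them gives f(x) = (4*x**2/13 - 20*x/39 - 5/13)/(x**2 - 9*x/10 - 1/2)**3, whose expansion matches every shown term.
Denominator factor (x**2 - 9*x/10 - 1/2)^3: discriminant 281/100, real irrational roots 9/20 + (1/20)*sqrt(281) and 9/20 - (1/20)*sqrt(281); poles of order 3, moduli 9/20 + (1/20)*sqrt(281) and -9/20 + (1/20)*sqrt(281).
The radius of convergence is the smallest modulus among the singular points: -9/20 + (1/20)*sqrt(281).

The radius of convergence is -9/20 + (1/20)*sqrt(281).


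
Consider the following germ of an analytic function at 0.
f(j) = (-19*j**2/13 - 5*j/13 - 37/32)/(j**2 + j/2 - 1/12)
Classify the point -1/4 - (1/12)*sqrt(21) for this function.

The point is a pole of order 1.

The denominator factor j**2 + j/2 - 1/12 vanishes at -1/4 - (1/12)*sqrt(21) and appears to the power 1; the numerator there equals -131/96 - (3/104)*sqrt(21), nonzero, and no other factor vanishes.
Hence a pole whose order is the multiplicity, 1.


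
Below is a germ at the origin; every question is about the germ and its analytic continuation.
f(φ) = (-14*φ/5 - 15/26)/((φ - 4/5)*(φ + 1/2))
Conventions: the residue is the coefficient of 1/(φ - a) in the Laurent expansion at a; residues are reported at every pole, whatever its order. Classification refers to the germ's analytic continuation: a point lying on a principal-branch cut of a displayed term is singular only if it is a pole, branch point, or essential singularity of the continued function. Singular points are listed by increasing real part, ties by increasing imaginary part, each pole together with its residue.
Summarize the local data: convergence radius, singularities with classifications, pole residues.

Radius of convergence at 0: 1/2.
At -1/2: a pole of order 1; residue -107/169.
At 4/5: a pole of order 1; residue -1831/845.

Denominator factor (φ + 1/2): pole of order 1 at -1/2, modulus 1/2.
Denominator factor (φ - 4/5): pole of order 1 at 4/5, modulus 4/5.
The radius of convergence is the smallest modulus among the singular points: 1/2.
At the order-1 pole -1/2 set g(φ) = (φ - (-1/2))*f(φ) = (-14*φ/5 - 15/26)/(φ - 4/5).
Simple pole: residue = g(a) at a = -1/2, which is -107/169.
At the order-1 pole 4/5 set g(φ) = (φ - (4/5))*f(φ) = (-14*φ/5 - 15/26)/(φ + 1/2).
Simple pole: residue = g(a) at a = 4/5, which is -1831/845.
List the singular points by increasing real part (a conjugate pair: the negative imaginary part first).


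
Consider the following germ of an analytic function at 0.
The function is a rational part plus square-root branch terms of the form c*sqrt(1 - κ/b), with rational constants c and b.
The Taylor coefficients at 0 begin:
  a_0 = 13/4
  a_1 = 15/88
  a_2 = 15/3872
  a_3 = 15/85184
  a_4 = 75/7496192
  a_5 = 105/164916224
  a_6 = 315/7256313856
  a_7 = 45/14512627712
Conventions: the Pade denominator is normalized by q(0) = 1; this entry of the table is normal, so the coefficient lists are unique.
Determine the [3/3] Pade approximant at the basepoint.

Taylor coefficients needed (read off): a_0 = 13/4, a_1 = 15/88, a_2 = 15/3872, a_3 = 15/85184, a_4 = 75/7496192, a_5 = 105/164916224, a_6 = 315/7256313856.
Write the denominator as Q(κ) = 1 + q1*κ + q2*κ^2 + q3*κ^3. Requiring Q*f - P = O(κ^7) with deg P <= 3 kills the coefficients of κ^4..κ^6 in Q*f:
  κ^4: a_4 + q1*a_3 + q2*a_2 + q3*a_1 = 0, i.e. 75/7496192 + (15/85184)*q1 + (15/3872)*q2 + (15/88)*q3 = 0.
  κ^5: a_5 + q1*a_4 + q2*a_3 + q3*a_2 = 0, i.e. 105/164916224 + (75/7496192)*q1 + (15/85184)*q2 + (15/3872)*q3 = 0.
  κ^6: a_6 + q1*a_5 + q2*a_4 + q3*a_3 = 0, i.e. 315/7256313856 + (105/164916224)*q1 + (75/7496192)*q2 + (15/85184)*q3 = 0.
Solving this linear system: q1 = -5/44, q2 = 3/968, q3 = -1/85184.
The numerator is Q*f truncated at degree 3: P0 = a_0 = 13/4; P1 = a_1 + q1*a_0 = -35/176; P2 = a_2 + q1*a_1 + q2*a_0 = -21/3872; P3 = a_3 + q1*a_2 + q2*a_1 + q3*a_0 = 7/30976.

The Pade approximant has numerator coefficients [13/4, -35/176, -21/3872, 7/30976]; denominator coefficients [1, -5/44, 3/968, -1/85184].


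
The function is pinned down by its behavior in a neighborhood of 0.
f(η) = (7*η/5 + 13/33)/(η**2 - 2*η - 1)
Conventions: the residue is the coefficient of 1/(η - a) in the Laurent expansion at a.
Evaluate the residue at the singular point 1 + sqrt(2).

The residue is 7/10 + (74/165)*sqrt(2).

The factor η**2 - 2*η - 1 splits as (η - a)(η - a') with a = 1 + sqrt(2), a' = 1 - sqrt(2). At the order-1 pole a set g(η) = (η - a)*f(η) = [7*η/5 + 13/33] / (η - a').
Simple pole: residue = g(a) at a = 1 + sqrt(2), which is 7/10 + (74/165)*sqrt(2).


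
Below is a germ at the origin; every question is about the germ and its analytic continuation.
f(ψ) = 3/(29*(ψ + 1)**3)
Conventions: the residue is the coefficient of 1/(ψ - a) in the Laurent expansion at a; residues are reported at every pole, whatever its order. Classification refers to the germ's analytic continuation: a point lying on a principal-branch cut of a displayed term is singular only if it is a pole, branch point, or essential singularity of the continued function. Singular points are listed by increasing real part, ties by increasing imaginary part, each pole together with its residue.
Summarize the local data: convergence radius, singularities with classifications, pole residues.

Denominator factor (ψ + 1)^3: pole of order 3 at -1, modulus 1.
The radius of convergence is the smallest modulus among the singular points: 1.
At the order-3 pole -1 set g(ψ) = (ψ - (-1))^3*f(ψ) = 3/29.
Order-3 pole: residue = g''(a)/2; g''(-1) = 0, so the residue is 0.

Radius of convergence at 0: 1.
At -1: a pole of order 3; residue 0.


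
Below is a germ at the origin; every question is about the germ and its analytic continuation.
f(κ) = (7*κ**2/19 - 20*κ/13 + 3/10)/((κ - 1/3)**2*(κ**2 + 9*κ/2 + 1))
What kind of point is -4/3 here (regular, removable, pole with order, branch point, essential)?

The point is a regular point.

Denominator factors: κ - 1/3 = -5/3 at κ = -4/3; κ**2 + 9*κ/2 + 1 = -29/9 at κ = -4/3 — none vanishes.
So the germ continues analytically to -4/3.


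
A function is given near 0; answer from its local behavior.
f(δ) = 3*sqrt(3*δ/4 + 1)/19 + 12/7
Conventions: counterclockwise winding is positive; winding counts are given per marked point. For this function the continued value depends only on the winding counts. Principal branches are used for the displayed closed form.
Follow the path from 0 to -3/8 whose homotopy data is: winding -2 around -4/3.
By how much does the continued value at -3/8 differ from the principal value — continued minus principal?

Continued minus principal equals 0.

The rational part is single-valued and drops out of the difference; each branch term changes only by its own monodromy.
(3/19)*sqrt(1 - δ/(-4/3)): winding -2 is even, the square root returns to the same sheet, contribution 0.
Summing the contributions at δ = -3/8 gives 0.


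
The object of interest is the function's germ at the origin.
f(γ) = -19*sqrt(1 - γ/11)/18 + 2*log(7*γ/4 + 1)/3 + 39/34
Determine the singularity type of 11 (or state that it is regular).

The term (-19/18)*sqrt(1 - γ/(11)) has argument 1 - 11/(11) = 0 at 11: a square-root (algebraic, two-sheeted) branch point; the remaining terms are analytic or single-valued there.

The point is an algebraic (square-root) branch point.


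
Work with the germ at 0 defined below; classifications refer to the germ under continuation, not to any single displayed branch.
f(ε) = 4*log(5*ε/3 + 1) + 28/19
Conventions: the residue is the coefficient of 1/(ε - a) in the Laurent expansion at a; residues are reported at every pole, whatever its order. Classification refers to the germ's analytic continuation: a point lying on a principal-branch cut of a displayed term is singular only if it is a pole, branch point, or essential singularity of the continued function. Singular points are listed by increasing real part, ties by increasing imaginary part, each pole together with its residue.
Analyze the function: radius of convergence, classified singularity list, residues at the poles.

Radius of convergence at 0: 3/5.
At -3/5: a logarithmic branch point.

Branch term (4)*log(1 - ε/(-3/5)): its argument vanishes at ε = -3/5, a logarithmic branch point, modulus 3/5.
The radius of convergence is the smallest modulus among the singular points: 3/5.


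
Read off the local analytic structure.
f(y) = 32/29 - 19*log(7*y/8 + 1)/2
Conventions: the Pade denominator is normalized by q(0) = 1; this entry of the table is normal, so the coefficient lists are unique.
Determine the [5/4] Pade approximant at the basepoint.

Taylor coefficients needed (expand at 0): a_0 = 32/29, a_1 = -133/16, a_2 = 931/256, a_3 = -6517/3072, a_4 = 45619/32768, a_5 = -319333/327680, a_6 = 2235331/3145728, a_7 = -2235331/4194304, a_8 = 109531219/268435456, a_9 = -766718533/2415919104.
Write the denominator as Q(y) = 1 + q1*y + q2*y^2 + q3*y^3 + q4*y^4. Requiring Q*f - P = O(y^10) with deg P <= 5 kills the coefficients of y^6..y^9 in Q*f:
  y^6: a_6 + q1*a_5 + q2*a_4 + q3*a_3 + q4*a_2 = 0, i.e. 2235331/3145728 + (-319333/327680)*q1 + (45619/32768)*q2 + (-6517/3072)*q3 + (931/256)*q4 = 0.
  y^7: a_7 + q1*a_6 + q2*a_5 + q3*a_4 + q4*a_3 = 0, i.e. -2235331/4194304 + (2235331/3145728)*q1 + (-319333/327680)*q2 + (45619/32768)*q3 + (-6517/3072)*q4 = 0.
  y^8: a_8 + q1*a_7 + q2*a_6 + q3*a_5 + q4*a_4 = 0, i.e. 109531219/268435456 + (-2235331/4194304)*q1 + (2235331/3145728)*q2 + (-319333/327680)*q3 + (45619/32768)*q4 = 0.
  y^9: a_9 + q1*a_8 + q2*a_7 + q3*a_6 + q4*a_5 = 0, i.e. -766718533/2415919104 + (109531219/268435456)*q1 + (-2235331/4194304)*q2 + (2235331/3145728)*q3 + (-319333/327680)*q4 = 0.
Solving this linear system: q1 = 35/18, q2 = 245/192, q3 = 245/768, q4 = 1715/73728.
The numerator is Q*f truncated at degree 5: P0 = a_0 = 32/29; P1 = a_1 + q1*a_0 = -25753/4176; P2 = a_2 + q1*a_1 + q2*a_0 = -742889/66816; P3 = a_3 + q1*a_2 + q2*a_1 + q3*a_0 = -177233/33408; P4 = a_4 + q1*a_3 + q2*a_2 + q3*a_1 + q4*a_0 = -18429733/25657344; P5 = a_5 + q1*a_4 + q2*a_3 + q3*a_2 + q4*a_1 = -45619/5898240.

The Pade approximant has numerator coefficients [32/29, -25753/4176, -742889/66816, -177233/33408, -18429733/25657344, -45619/5898240]; denominator coefficients [1, 35/18, 245/192, 245/768, 1715/73728].


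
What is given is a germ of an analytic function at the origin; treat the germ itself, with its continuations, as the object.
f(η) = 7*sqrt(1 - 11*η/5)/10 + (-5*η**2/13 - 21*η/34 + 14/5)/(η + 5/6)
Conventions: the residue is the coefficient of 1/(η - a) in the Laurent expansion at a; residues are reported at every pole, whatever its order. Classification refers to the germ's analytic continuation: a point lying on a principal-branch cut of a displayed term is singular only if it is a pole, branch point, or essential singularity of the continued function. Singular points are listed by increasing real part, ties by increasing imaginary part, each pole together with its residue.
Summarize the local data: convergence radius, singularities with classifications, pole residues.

Radius of convergence at 0: 5/11.
At -5/6: a pole of order 1; residue 60617/19890.
At 5/11: an algebraic (square-root) branch point.

Denominator factor (η + 5/6): pole of order 1 at -5/6, modulus 5/6.
Branch term (7/10)*sqrt(1 - η/(5/11)): its argument vanishes at η = 5/11, a square-root branch point, modulus 5/11.
The radius of convergence is the smallest modulus among the singular points: 5/11.
The branch term is analytic at -5/6 and contributes nothing to the residue; only the rational part matters.
At the order-1 pole -5/6 set g(η) = (η - (-5/6))*(rational part) = -5*η**2/13 - 21*η/34 + 14/5.
Simple pole: residue = g(a) at a = -5/6, which is 60617/19890.
List the singular points by increasing real part (a conjugate pair: the negative imaginary part first).


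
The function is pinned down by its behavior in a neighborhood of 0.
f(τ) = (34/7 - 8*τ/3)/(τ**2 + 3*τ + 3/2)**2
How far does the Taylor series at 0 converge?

The radius of convergence is 3/2 - (1/2)*sqrt(3).

Denominator factor (τ**2 + 3*τ + 3/2)^2: discriminant 3, real irrational roots -3/2 + (1/2)*sqrt(3) and -3/2 - (1/2)*sqrt(3); poles of order 2, moduli 3/2 - (1/2)*sqrt(3) and 3/2 + (1/2)*sqrt(3).
The radius of convergence is the smallest modulus among the singular points: 3/2 - (1/2)*sqrt(3).


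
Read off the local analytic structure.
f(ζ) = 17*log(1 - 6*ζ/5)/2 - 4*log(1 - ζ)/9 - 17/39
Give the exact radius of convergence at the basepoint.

Branch term (-4/9)*log(1 - ζ/(1)): its argument vanishes at ζ = 1, a logarithmic branch point, modulus 1.
Branch term (17/2)*log(1 - ζ/(5/6)): its argument vanishes at ζ = 5/6, a logarithmic branch point, modulus 5/6.
The radius of convergence is the smallest modulus among the singular points: 5/6.

The radius of convergence is 5/6.


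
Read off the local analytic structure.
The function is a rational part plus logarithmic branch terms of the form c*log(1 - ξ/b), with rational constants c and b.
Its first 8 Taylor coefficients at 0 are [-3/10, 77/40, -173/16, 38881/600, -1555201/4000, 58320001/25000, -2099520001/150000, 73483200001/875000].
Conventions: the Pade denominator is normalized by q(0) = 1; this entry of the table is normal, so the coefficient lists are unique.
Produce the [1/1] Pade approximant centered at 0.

Taylor coefficients needed (read off): a_0 = -3/10, a_1 = 77/40, a_2 = -173/16.
Write the denominator as Q(ξ) = 1 + q1*ξ. Requiring Q*f - P = O(ξ^3) with deg P <= 1 kills the coefficients of ξ^2..ξ^2 in Q*f:
  ξ^2: a_2 + q1*a_1 = 0, i.e. -173/16 + (77/40)*q1 = 0.
Solving this linear system: q1 = 865/154.
The numerator is Q*f truncated at degree 1: P0 = a_0 = -3/10; P1 = a_1 + q1*a_0 = 739/3080.

The Pade approximant has numerator coefficients [-3/10, 739/3080]; denominator coefficients [1, 865/154].


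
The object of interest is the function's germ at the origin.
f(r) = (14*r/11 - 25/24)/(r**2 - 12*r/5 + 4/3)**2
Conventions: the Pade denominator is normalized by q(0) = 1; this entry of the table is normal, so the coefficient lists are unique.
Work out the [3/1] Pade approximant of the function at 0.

The Pade approximant has numerator coefficients [-75/128, -59697351/89222144, -115192053/223055360, -1203166629/4461107200]; denominator coefficients [1, -391701/316840].

Taylor coefficients needed (expand at 0): a_0 = -75/128, a_1 = -981/704, a_2 = -31527/14080, a_3 = -213867/70400, a_4 = -10575927/2816000.
Write the denominator as Q(r) = 1 + q1*r. Requiring Q*f - P = O(r^5) with deg P <= 3 kills the coefficients of r^4..r^4 in Q*f:
  r^4: a_4 + q1*a_3 = 0, i.e. -10575927/2816000 + (-213867/70400)*q1 = 0.
Solving this linear system: q1 = -391701/316840.
The numerator is Q*f truncated at degree 3: P0 = a_0 = -75/128; P1 = a_1 + q1*a_0 = -59697351/89222144; P2 = a_2 + q1*a_1 = -115192053/223055360; P3 = a_3 + q1*a_2 = -1203166629/4461107200.


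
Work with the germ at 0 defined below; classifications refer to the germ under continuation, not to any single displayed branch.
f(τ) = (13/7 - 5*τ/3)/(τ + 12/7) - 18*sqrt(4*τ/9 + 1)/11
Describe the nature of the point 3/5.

Denominator factors: τ + 12/7 = 81/35 at τ = 3/5 — none vanishes.
Branch term sqrt(1 - τ/(-9/4)): argument at 3/5 is 19/15, nonzero, so 3/5 is not its branch point (a point on a principal cut is still regular for the continued germ).
So the germ continues analytically to 3/5.

The point is a regular point.


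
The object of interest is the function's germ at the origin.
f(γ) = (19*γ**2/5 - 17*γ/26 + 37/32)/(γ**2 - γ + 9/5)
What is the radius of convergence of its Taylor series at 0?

Denominator factor (γ**2 - γ + 9/5): discriminant -31/5, complex-conjugate roots (1/2) + ((1/10)*sqrt(155))*i and (1/2) - ((1/10)*sqrt(155))*i; poles of order 1, moduli (3/5)*sqrt(5) and (3/5)*sqrt(5).
The radius of convergence is the smallest modulus among the singular points: (3/5)*sqrt(5).

The radius of convergence is (3/5)*sqrt(5).


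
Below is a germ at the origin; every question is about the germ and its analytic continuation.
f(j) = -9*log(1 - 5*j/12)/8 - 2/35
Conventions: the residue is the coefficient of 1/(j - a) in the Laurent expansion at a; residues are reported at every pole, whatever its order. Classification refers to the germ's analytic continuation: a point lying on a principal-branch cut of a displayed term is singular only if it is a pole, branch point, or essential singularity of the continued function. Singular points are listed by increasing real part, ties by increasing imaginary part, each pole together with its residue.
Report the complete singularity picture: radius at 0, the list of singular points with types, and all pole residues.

Radius of convergence at 0: 12/5.
At 12/5: a logarithmic branch point.

Branch term (-9/8)*log(1 - j/(12/5)): its argument vanishes at j = 12/5, a logarithmic branch point, modulus 12/5.
The radius of convergence is the smallest modulus among the singular points: 12/5.


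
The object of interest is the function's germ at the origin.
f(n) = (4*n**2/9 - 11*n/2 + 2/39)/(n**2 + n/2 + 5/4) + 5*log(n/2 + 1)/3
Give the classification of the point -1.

Denominator factors: n**2 + n/2 + 5/4 = 7/4 at n = -1 — none vanishes.
Branch term log(1 - n/(-2)): argument at -1 is 1/2, nonzero, so -1 is not its branch point (a point on a principal cut is still regular for the continued germ).
So the germ continues analytically to -1.

The point is a regular point.


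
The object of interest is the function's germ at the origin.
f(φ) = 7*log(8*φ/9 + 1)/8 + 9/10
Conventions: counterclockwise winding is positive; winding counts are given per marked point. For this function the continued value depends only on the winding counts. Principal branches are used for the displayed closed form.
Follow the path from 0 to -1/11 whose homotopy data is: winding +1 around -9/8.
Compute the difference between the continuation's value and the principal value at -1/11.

Continued minus principal equals (7/4)*pi*i.

The rational part is single-valued and drops out of the difference; each branch term changes only by its own monodromy.
(7/8)*log(1 - φ/(-9/8)): each positive loop around -9/8 adds 2*pi*i to the log, so winding +1 contributes (7/8)*(1)*2*pi*i = (7/4)*pi*i.
Summing the contributions at φ = -1/11 gives (7/4)*pi*i.


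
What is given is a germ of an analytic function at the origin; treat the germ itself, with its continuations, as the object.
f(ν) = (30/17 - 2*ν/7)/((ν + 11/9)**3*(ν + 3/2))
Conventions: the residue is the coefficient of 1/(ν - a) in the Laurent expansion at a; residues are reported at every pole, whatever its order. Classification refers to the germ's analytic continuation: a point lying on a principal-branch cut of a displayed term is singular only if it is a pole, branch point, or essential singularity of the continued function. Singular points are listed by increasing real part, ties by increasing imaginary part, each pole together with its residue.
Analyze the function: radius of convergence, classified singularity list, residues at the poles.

Denominator factor (ν + 11/9)^3: pole of order 3 at -11/9, modulus 11/9.
Denominator factor (ν + 3/2): pole of order 1 at -3/2, modulus 3/2.
The radius of convergence is the smallest modulus among the singular points: 11/9.
At the order-1 pole -3/2 set g(ν) = (ν - (-3/2))*f(ν) = (30/17 - 2*ν/7)/(ν + 11/9)**3.
Simple pole: residue = g(a) at a = -3/2, which is -1522152/14875.
At the order-3 pole -11/9 set g(ν) = (ν - (-11/9))^3*f(ν) = (30/17 - 2*ν/7)/(ν + 3/2).
Order-3 pole: residue = g''(a)/2; g''(-11/9) = 3044304/14875, so the residue is 1522152/14875.
List the singular points by increasing real part (a conjugate pair: the negative imaginary part first).

Radius of convergence at 0: 11/9.
At -3/2: a pole of order 1; residue -1522152/14875.
At -11/9: a pole of order 3; residue 1522152/14875.


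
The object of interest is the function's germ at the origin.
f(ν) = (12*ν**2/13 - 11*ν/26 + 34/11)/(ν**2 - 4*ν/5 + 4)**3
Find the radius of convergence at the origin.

Denominator factor (ν**2 - 4*ν/5 + 4)^3: discriminant -384/25, complex-conjugate roots (2/5) + ((4/5)*sqrt(6))*i and (2/5) - ((4/5)*sqrt(6))*i; poles of order 3, moduli 2 and 2.
The radius of convergence is the smallest modulus among the singular points: 2.

The radius of convergence is 2.


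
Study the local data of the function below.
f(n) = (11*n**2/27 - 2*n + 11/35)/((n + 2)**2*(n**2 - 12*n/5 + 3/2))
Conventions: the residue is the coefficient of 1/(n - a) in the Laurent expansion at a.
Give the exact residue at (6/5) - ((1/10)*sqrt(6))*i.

The residue is (-2066/668367) - ((500903/4010202)*sqrt(6))*i.


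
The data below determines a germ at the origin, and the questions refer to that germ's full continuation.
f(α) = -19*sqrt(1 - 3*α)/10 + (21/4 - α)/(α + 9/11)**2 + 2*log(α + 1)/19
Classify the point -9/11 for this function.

The point is a pole of order 2.

The denominator factor α + 9/11 vanishes at -9/11 and appears to the power 2; the numerator there equals 267/44, nonzero, and no other factor vanishes.
The branch terms are analytic at this point.
Hence a pole whose order is the multiplicity, 2.


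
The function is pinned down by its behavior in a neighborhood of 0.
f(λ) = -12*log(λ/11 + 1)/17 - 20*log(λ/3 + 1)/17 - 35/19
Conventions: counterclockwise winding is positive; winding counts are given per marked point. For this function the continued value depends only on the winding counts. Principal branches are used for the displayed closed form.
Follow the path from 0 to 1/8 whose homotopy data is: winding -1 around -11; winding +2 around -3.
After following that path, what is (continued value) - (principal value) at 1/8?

The rational part is single-valued and drops out of the difference; each branch term changes only by its own monodromy.
(-20/17)*log(1 - λ/(-3)): each positive loop around -3 adds 2*pi*i to the log, so winding +2 contributes (-20/17)*(2)*2*pi*i = -(80/17)*pi*i.
(-12/17)*log(1 - λ/(-11)): each positive loop around -11 adds 2*pi*i to the log, so winding -1 contributes (-12/17)*(-1)*2*pi*i = (24/17)*pi*i.
Summing the contributions at λ = 1/8 gives -(56/17)*pi*i.

Continued minus principal equals -(56/17)*pi*i.


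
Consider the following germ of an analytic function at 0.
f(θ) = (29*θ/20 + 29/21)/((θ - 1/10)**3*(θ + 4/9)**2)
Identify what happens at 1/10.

The point is a pole of order 3.

The denominator factor θ - 1/10 vanishes at 1/10 and appears to the power 3; the numerator there equals 6409/4200, nonzero, and no other factor vanishes.
Hence a pole whose order is the multiplicity, 3.


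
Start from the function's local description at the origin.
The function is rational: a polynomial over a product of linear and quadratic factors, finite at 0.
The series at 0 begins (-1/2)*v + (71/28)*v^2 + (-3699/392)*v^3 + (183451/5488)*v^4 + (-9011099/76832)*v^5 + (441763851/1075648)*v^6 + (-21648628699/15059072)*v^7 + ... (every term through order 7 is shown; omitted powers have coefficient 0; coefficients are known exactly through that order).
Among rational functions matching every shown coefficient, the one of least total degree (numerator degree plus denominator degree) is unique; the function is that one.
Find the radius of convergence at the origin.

No rational of total degree below 4 reproduces all 8 coefficients; solving the [2/2] Pade equations on them gives f(v) = (6*v**2/35 - v/5)/((v + 2/7)*(v + 7/5)), whose expansion matches every shown term.
Denominator factor (v + 2/7): pole of order 1 at -2/7, modulus 2/7.
Denominator factor (v + 7/5): pole of order 1 at -7/5, modulus 7/5.
The radius of convergence is the smallest modulus among the singular points: 2/7.

The radius of convergence is 2/7.


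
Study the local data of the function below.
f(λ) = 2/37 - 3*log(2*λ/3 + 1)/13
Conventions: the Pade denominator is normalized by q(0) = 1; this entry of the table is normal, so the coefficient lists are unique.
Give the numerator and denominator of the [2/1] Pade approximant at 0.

Taylor coefficients needed (expand at 0): a_0 = 2/37, a_1 = -2/13, a_2 = 2/39, a_3 = -8/351.
Write the denominator as Q(λ) = 1 + q1*λ. Requiring Q*f - P = O(λ^4) with deg P <= 2 kills the coefficients of λ^3..λ^3 in Q*f:
  λ^3: a_3 + q1*a_2 = 0, i.e. -8/351 + (2/39)*q1 = 0.
Solving this linear system: q1 = 4/9.
The numerator is Q*f truncated at degree 2: P0 = a_0 = 2/37; P1 = a_1 + q1*a_0 = -562/4329; P2 = a_2 + q1*a_1 = -2/117.

The Pade approximant has numerator coefficients [2/37, -562/4329, -2/117]; denominator coefficients [1, 4/9].


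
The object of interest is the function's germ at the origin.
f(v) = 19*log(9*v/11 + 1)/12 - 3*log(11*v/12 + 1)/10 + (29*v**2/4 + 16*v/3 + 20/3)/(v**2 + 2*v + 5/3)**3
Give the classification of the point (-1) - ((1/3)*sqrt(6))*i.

The denominator factor v**2 + 2*v + 5/3 vanishes at (-1) - ((1/3)*sqrt(6))*i and appears to the power 3; the numerator there equals (15/4) + ((55/18)*sqrt(6))*i, nonzero, and no other factor vanishes.
The branch terms are analytic at this point.
Hence a pole whose order is the multiplicity, 3.

The point is a pole of order 3.


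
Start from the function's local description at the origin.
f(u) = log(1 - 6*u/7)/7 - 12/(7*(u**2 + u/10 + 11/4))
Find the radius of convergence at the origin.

The radius of convergence is 7/6.

Denominator factor (u**2 + u/10 + 11/4): discriminant -1099/100, complex-conjugate roots (-1/20) + ((1/20)*sqrt(1099))*i and (-1/20) - ((1/20)*sqrt(1099))*i; poles of order 1, moduli (1/2)*sqrt(11) and (1/2)*sqrt(11).
Branch term (1/7)*log(1 - u/(7/6)): its argument vanishes at u = 7/6, a logarithmic branch point, modulus 7/6.
The radius of convergence is the smallest modulus among the singular points: 7/6.


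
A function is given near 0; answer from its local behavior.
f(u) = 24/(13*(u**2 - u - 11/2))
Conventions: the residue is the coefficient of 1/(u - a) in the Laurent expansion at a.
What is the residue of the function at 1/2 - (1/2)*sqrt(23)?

The residue is -(24/299)*sqrt(23).

The factor u**2 - u - 11/2 splits as (u - a)(u - a') with a = 1/2 - (1/2)*sqrt(23), a' = 1/2 + (1/2)*sqrt(23). At the order-1 pole a set g(u) = (u - a)*f(u) = [24/13] / (u - a').
Simple pole: residue = g(a) at a = 1/2 - (1/2)*sqrt(23), which is -(24/299)*sqrt(23).


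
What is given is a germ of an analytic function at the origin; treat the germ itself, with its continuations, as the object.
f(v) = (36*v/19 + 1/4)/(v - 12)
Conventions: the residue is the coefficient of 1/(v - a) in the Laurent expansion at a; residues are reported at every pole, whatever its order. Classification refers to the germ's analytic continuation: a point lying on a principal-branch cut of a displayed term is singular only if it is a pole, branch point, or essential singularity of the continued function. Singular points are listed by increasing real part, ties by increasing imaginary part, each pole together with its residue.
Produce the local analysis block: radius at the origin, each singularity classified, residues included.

Denominator factor (v - 12): pole of order 1 at 12, modulus 12.
The radius of convergence is the smallest modulus among the singular points: 12.
At the order-1 pole 12 set g(v) = (v - (12))*f(v) = 36*v/19 + 1/4.
Simple pole: residue = g(a) at a = 12, which is 1747/76.

Radius of convergence at 0: 12.
At 12: a pole of order 1; residue 1747/76.
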